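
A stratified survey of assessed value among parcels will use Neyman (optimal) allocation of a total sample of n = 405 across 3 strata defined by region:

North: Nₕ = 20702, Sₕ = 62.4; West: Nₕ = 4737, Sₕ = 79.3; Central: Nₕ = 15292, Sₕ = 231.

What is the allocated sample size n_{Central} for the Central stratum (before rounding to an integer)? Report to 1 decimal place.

275.1

Neyman allocation: nₕ = n·NₕSₕ / Σⱼ NⱼSⱼ.
Σ NⱼSⱼ = 20702·62.4 + 4737·79.3 + 15292·231 = 5.1999009 × 10^6.
n_{Central} = 405·15292·231 / (5.1999009 × 10^6) = 275.1.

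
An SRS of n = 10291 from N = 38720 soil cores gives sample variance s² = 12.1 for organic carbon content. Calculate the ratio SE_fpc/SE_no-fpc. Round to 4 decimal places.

0.8569

f = n/N = 10291/38720 = 0.26577996.
SE_no-fpc = √(s²/n) = 0.034289717; SE_fpc = √((1−f)s²/n) = 0.029381706.
Ratio = √(1−f) = 0.85686641.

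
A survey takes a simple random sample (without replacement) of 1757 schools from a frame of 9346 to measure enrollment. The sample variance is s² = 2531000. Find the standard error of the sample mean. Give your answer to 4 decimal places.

34.2011

Under SRS without replacement, Var(ȳ) = (1 − f)·s²/n with f = n/N = 1757/9346 = 0.18799486.
Var(ȳ) = (1 − 0.18799486)·2531000/1757 = 0.81200514·1440.5236 = 1169.7126.
SE(ȳ) = √(1169.7126) = 34.2011.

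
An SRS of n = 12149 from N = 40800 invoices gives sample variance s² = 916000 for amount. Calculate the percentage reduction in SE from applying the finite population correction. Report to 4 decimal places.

16.2008

f = n/N = 12149/40800 = 0.29776961.
SE_no-fpc = √(s²/n) = 8.6831533; SE_fpc = √((1−f)s²/n) = 7.276412.
Ratio = √(1−f) = 0.83799188. Reduction = 100·(1 − 0.83799188) = 16.2008%.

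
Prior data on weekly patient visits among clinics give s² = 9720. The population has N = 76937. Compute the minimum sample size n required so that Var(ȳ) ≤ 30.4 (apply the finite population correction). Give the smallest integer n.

319

Without fpc, n₀ = s²/D = 9720/30.4 = 319.7368.
With fpc, (1 − n/N)·s²/n ≤ D requires n ≥ n₀/(1 + n₀/N) = 319.7368/(1 + 319.7368/76937) = 318.4135.
Rounding up, n = 319.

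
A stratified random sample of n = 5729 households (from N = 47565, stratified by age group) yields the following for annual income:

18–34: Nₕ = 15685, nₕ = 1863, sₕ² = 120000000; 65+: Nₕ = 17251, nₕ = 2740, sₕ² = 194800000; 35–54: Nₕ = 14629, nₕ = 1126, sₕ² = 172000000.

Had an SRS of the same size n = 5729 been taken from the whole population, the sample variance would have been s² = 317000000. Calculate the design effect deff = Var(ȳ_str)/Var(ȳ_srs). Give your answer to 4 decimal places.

Var(ȳ_str) = Σ Wₕ²(1−fₕ)sₕ²/nₕ with Wₕ = Nₕ/47565:
  18–34: (15685/47565)²·(1−1863/15685)·120000000/1863 = 6172.3252
  65+: (17251/47565)²·(1−2740/17251)·194800000/2740 = 7866.3815
  35–54: (14629/47565)²·(1−1126/14629)·172000000/1126 = 13337.056
  → Var(ȳ_str) = 27375.763.
Var(ȳ_srs) = (1 − 5729/47565)·317000000/5729 = 48667.954.
deff = 27375.763 / 48667.954 = 0.5625.

0.5625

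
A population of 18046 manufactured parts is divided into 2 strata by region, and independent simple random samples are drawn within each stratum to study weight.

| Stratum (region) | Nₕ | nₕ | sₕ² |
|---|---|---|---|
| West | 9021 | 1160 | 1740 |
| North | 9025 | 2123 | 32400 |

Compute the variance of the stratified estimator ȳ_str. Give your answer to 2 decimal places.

3.25

Var(ȳ_str) = Σₕ Wₕ²(1 − fₕ)sₕ²/nₕ with Wₕ = Nₕ/N, N = 18046.
West: Wₕ = 0.49988917; term = 0.49988917²·(1 − 0.12858885)·1740/1160 = 0.32663433.
North: Wₕ = 0.50011083; term = 0.50011083²·(1 − 0.23523546)·32400/2123 = 2.9191424.
Sum = 3.2457767.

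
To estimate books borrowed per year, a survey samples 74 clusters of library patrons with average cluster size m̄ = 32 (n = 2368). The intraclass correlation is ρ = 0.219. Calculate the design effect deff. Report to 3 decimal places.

7.789

deff = 1 + (32 − 1)·0.219 = 1 + 6.789 = 7.789.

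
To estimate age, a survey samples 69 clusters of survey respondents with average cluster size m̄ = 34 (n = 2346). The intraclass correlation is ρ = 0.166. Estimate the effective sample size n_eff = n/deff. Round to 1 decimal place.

deff = 1 + (34 − 1)·0.166 = 1 + 5.478 = 6.478.
n_eff = 2346 / 6.478 = 362.1.

362.1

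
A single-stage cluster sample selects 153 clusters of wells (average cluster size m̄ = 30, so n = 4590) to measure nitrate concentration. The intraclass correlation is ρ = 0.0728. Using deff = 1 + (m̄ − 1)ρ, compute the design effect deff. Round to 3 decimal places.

3.111

deff = 1 + (30 − 1)·0.0728 = 1 + 2.1112 = 3.1112.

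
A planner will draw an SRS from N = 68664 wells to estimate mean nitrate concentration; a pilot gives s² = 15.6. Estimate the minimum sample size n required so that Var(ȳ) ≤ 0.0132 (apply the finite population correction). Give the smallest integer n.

1162

Without fpc, n₀ = s²/D = 15.6/0.0132 = 1181.8182.
With fpc, (1 − n/N)·s²/n ≤ D requires n ≥ n₀/(1 + n₀/N) = 1181.8182/(1 + 1181.8182/68664) = 1161.8214.
Rounding up, n = 1162.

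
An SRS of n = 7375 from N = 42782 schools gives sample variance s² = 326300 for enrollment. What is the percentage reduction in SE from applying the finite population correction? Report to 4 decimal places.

9.0267

f = n/N = 7375/42782 = 0.17238558.
SE_no-fpc = √(s²/n) = 6.6516214; SE_fpc = √((1−f)s²/n) = 6.0512006.
Ratio = √(1−f) = 0.90973316. Reduction = 100·(1 − 0.90973316) = 9.0267%.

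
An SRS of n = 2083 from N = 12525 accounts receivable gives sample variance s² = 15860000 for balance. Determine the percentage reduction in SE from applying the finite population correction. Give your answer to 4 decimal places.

f = n/N = 2083/12525 = 0.16630739.
SE_no-fpc = √(s²/n) = 87.258342; SE_fpc = √((1−f)s²/n) = 79.672773.
Ratio = √(1−f) = 0.91306769. Reduction = 100·(1 − 0.91306769) = 8.6932%.

8.6932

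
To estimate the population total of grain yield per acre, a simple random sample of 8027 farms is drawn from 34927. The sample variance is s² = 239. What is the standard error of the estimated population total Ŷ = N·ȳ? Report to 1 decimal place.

Var(Ŷ) = N²·Var(ȳ) = N²·(1 − n/N)·s²/n.
f = 8027/34927 = 0.22982220; Var(ȳ) = 0.77017780·239/8027 = 0.022931667.
Var(Ŷ) = 34927² · 0.022931667 = 2.7974233 × 10^7.
SE(Ŷ) = √(2.7974233 × 10^7) = 5289.1.

5289.1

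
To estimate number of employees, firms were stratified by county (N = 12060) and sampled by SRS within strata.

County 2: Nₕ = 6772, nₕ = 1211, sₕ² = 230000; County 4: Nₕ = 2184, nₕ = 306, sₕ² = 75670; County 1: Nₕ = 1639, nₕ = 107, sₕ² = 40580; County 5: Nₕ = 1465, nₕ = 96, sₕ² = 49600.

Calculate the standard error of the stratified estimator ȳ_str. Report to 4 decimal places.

Var(ȳ_str) = Σₕ Wₕ²(1 − fₕ)sₕ²/nₕ with Wₕ = Nₕ/N, N = 12060.
County 2: Wₕ = 0.56152570; term = 0.56152570²·(1 − 0.17882457)·230000/1211 = 49.176648.
County 4: Wₕ = 0.18109453; term = 0.18109453²·(1 − 0.14010989)·75670/306 = 6.973582.
County 1: Wₕ = 0.13590381; term = 0.13590381²·(1 − 0.06528371)·40580/107 = 6.5474376.
County 5: Wₕ = 0.12147595; term = 0.12147595²·(1 − 0.06552901)·49600/96 = 7.1245412.
Sum = 69.822209.
SE = √(69.822209) = 8.3560.

8.3560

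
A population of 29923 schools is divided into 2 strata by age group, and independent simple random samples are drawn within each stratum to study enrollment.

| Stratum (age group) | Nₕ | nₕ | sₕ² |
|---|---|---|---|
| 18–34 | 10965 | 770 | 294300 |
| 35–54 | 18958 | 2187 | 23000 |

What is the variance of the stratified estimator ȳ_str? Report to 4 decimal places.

51.4527

Var(ȳ_str) = Σₕ Wₕ²(1 − fₕ)sₕ²/nₕ with Wₕ = Nₕ/N, N = 29923.
18–34: Wₕ = 0.36644053; term = 0.36644053²·(1 − 0.07022344)·294300/770 = 47.718319.
35–54: Wₕ = 0.63355947; term = 0.63355947²·(1 − 0.11536027)·23000/2187 = 3.7343951.
Sum = 51.452714.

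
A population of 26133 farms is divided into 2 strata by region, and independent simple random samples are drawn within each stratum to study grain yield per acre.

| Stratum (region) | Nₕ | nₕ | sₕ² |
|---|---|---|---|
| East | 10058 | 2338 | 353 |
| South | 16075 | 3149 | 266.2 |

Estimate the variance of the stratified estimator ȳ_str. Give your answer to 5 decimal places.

Var(ȳ_str) = Σₕ Wₕ²(1 − fₕ)sₕ²/nₕ with Wₕ = Nₕ/N, N = 26133.
East: Wₕ = 0.38487736; term = 0.38487736²·(1 − 0.23245178)·353/2338 = 0.017166454.
South: Wₕ = 0.61512264; term = 0.61512264²·(1 − 0.19589425)·266.2/3149 = 0.025720061.
Sum = 0.042886515.

0.04289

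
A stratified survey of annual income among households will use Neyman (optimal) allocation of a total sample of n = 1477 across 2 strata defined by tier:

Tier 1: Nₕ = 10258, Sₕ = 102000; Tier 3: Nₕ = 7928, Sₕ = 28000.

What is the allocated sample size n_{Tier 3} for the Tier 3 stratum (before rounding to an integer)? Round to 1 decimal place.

Neyman allocation: nₕ = n·NₕSₕ / Σⱼ NⱼSⱼ.
Σ NⱼSⱼ = 10258·102000 + 7928·28000 = 1.2683 × 10^9.
n_{Tier 3} = 1477·7928·28000 / (1.2683 × 10^9) = 258.5.

258.5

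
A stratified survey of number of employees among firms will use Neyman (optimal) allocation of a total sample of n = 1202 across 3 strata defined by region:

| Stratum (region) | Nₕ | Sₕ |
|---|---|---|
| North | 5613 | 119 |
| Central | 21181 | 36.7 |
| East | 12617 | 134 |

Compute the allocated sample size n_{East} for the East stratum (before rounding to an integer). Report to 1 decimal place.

Neyman allocation: nₕ = n·NₕSₕ / Σⱼ NⱼSⱼ.
Σ NⱼSⱼ = 5613·119 + 21181·36.7 + 12617·134 = 3.1359677 × 10^6.
n_{East} = 1202·12617·134 / (3.1359677 × 10^6) = 648.0.

648.0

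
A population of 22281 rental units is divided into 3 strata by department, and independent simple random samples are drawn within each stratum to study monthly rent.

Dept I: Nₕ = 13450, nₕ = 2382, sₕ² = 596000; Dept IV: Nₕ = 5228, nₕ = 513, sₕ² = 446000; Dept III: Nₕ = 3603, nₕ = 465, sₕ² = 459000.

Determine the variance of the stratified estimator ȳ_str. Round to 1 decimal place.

140.7

Var(ȳ_str) = Σₕ Wₕ²(1 − fₕ)sₕ²/nₕ with Wₕ = Nₕ/N, N = 22281.
Dept I: Wₕ = 0.60365334; term = 0.60365334²·(1 − 0.17710037)·596000/2382 = 75.028555.
Dept IV: Wₕ = 0.23463938; term = 0.23463938²·(1 − 0.09812548)·446000/513 = 43.168346.
Dept III: Wₕ = 0.16170728; term = 0.16170728²·(1 − 0.12905912)·459000/465 = 22.480583.
Sum = 140.67748.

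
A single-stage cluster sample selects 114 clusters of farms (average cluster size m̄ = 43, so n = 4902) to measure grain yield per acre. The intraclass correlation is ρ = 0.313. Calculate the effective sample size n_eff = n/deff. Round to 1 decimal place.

deff = 1 + (43 − 1)·0.313 = 1 + 13.146 = 14.146.
n_eff = 4902 / 14.146 = 346.5.

346.5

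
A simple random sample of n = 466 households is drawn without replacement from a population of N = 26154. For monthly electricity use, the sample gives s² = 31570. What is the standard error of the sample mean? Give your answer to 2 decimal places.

8.16

Under SRS without replacement, Var(ȳ) = (1 − f)·s²/n with f = n/N = 466/26154 = 0.01781754.
Var(ȳ) = (1 − 0.01781754)·31570/466 = 0.98218246·67.746781 = 66.5397.
SE(ȳ) = √(66.5397) = 8.16.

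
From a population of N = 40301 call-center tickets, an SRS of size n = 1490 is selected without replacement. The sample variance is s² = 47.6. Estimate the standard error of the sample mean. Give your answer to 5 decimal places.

0.17540

Under SRS without replacement, Var(ȳ) = (1 − f)·s²/n with f = n/N = 1490/40301 = 0.03697179.
Var(ȳ) = (1 − 0.03697179)·47.6/1490 = 0.96302821·0.031946309 = 0.030765197.
SE(ȳ) = √(0.030765197) = 0.17540.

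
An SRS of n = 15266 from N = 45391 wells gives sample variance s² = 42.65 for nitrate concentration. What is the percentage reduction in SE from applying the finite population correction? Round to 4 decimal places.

f = n/N = 15266/45391 = 0.33632218.
SE_no-fpc = √(s²/n) = 0.052856316; SE_fpc = √((1−f)s²/n) = 0.04306015.
Ratio = √(1−f) = 0.81466424. Reduction = 100·(1 − 0.81466424) = 18.5336%.

18.5336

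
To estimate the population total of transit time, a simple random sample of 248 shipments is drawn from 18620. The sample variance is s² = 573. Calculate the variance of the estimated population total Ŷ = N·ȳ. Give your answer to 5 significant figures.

7.9039 × 10^8

Var(Ŷ) = N²·Var(ȳ) = N²·(1 − n/N)·s²/n.
f = 248/18620 = 0.01331901; Var(ȳ) = 0.98668099·573/248 = 2.2797105.
Var(Ŷ) = 18620² · 2.2797105 = 7.9038566 × 10^8.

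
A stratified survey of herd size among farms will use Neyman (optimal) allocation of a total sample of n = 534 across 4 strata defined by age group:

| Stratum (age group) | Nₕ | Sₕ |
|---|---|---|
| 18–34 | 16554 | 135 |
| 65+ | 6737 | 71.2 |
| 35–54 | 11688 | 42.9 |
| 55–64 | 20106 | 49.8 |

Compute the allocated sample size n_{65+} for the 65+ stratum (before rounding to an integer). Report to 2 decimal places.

60.74

Neyman allocation: nₕ = n·NₕSₕ / Σⱼ NⱼSⱼ.
Σ NⱼSⱼ = 16554·135 + 6737·71.2 + 11688·42.9 + 20106·49.8 = 4.2171584 × 10^6.
n_{65+} = 534·6737·71.2 / (4.2171584 × 10^6) = 60.74.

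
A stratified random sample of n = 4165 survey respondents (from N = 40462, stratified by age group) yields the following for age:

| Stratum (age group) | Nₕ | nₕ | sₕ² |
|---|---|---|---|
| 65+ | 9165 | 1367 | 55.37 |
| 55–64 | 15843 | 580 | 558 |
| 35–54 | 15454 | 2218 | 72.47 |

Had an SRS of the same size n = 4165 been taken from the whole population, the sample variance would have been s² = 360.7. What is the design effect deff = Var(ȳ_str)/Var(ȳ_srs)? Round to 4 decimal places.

1.9044

Var(ȳ_str) = Σ Wₕ²(1−fₕ)sₕ²/nₕ with Wₕ = Nₕ/40462:
  65+: (9165/40462)²·(1−1367/9165)·55.37/1367 = 0.0017681822
  55–64: (15843/40462)²·(1−580/15843)·558/580 = 0.14209829
  35–54: (15454/40462)²·(1−2218/15454)·72.47/2218 = 0.0040822509
  → Var(ȳ_str) = 0.14794872.
Var(ȳ_srs) = (1 − 4165/40462)·360.7/4165 = 0.077688104.
deff = 0.14794872 / 0.077688104 = 1.9044.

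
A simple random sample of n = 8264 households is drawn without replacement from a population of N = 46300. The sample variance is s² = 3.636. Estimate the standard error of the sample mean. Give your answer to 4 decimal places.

0.0190

Under SRS without replacement, Var(ȳ) = (1 − f)·s²/n with f = n/N = 8264/46300 = 0.17848812.
Var(ȳ) = (1 − 0.17848812)·3.636/8264 = 0.82151188·4.3998064 × 10^-4 = 3.6144932 × 10^-4.
SE(ȳ) = √(3.6144932 × 10^-4) = 0.0190.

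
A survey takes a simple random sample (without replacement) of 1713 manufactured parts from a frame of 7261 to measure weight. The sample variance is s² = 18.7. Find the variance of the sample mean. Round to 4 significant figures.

0.008341

Under SRS without replacement, Var(ȳ) = (1 − f)·s²/n with f = n/N = 1713/7261 = 0.23591792.
Var(ȳ) = (1 − 0.23591792)·18.7/1713 = 0.76408208·0.010916521 = 0.0083411179.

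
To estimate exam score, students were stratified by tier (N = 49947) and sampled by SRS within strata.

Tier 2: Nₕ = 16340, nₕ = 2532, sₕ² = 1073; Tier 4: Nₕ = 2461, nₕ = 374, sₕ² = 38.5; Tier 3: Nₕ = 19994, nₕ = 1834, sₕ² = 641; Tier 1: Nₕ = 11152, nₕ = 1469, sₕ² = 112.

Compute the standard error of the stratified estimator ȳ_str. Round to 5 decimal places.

Var(ȳ_str) = Σₕ Wₕ²(1 − fₕ)sₕ²/nₕ with Wₕ = Nₕ/N, N = 49947.
Tier 2: Wₕ = 0.32714678; term = 0.32714678²·(1 − 0.15495716)·1073/2532 = 0.038326577.
Tier 4: Wₕ = 0.04927223; term = 0.04927223²·(1 − 0.15197074)·38.5/374 = 2.1193582 × 10^-4.
Tier 3: Wₕ = 0.40030432; term = 0.40030432²·(1 − 0.09172752)·641/1834 = 0.050869259.
Tier 1: Wₕ = 0.22327667; term = 0.22327667²·(1 − 0.13172525)·112/1469 = 0.0033001988.
Sum = 0.092707971.
SE = √(0.092707971) = 0.30448.

0.30448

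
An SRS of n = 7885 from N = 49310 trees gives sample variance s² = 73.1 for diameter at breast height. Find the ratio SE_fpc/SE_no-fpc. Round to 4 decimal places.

f = n/N = 7885/49310 = 0.15990671.
SE_no-fpc = √(s²/n) = 0.096284824; SE_fpc = √((1−f)s²/n) = 0.088251399.
Ratio = √(1−f) = 0.91656603.

0.9166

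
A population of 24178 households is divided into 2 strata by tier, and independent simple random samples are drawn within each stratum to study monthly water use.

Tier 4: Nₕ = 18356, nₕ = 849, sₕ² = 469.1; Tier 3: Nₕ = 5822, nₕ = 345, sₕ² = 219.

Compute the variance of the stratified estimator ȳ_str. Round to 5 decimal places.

Var(ȳ_str) = Σₕ Wₕ²(1 − fₕ)sₕ²/nₕ with Wₕ = Nₕ/N, N = 24178.
Tier 4: Wₕ = 0.75920258; term = 0.75920258²·(1 − 0.04625191)·469.1/849 = 0.30374335.
Tier 3: Wₕ = 0.24079742; term = 0.24079742²·(1 − 0.05925799)·219/345 = 0.034625752.
Sum = 0.3383691.

0.33837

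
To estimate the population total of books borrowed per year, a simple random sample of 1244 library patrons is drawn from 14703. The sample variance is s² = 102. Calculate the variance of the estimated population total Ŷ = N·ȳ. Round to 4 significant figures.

1.623 × 10^7

Var(Ŷ) = N²·Var(ȳ) = N²·(1 − n/N)·s²/n.
f = 1244/14703 = 0.08460858; Var(ȳ) = 0.91539142·102/1244 = 0.075056209.
Var(Ŷ) = 14703² · 0.075056209 = 1.6225517 × 10^7.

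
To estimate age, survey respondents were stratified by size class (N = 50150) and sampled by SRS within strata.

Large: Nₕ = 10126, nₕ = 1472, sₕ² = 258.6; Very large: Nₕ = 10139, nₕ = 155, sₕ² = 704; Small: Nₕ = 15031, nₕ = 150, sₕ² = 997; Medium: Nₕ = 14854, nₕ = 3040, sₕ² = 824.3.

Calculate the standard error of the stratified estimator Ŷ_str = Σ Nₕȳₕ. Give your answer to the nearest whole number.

Var(Ŷ_str) = Σₕ Nₕ²(1 − fₕ)sₕ²/nₕ.
Large: 10126²·(1 − 1472/10126)·258.6/1472 = 1.5394852 × 10^7.
Very large: 10139²·(1 − 155/10139)·704/155 = 4.5977003 × 10^8.
Small: 15031²·(1 − 150/15031)·997/150 = 1.4867019 × 10^9.
Medium: 14854²·(1 − 3040/14854)·824.3/3040 = 4.7583031 × 10^7.
Sum = 2.0094498 × 10^9.
SE = √(2.0094498 × 10^9) = 44827.

44827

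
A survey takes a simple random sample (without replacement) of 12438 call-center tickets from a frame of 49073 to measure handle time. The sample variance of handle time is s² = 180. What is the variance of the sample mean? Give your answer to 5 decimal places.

Under SRS without replacement, Var(ȳ) = (1 − f)·s²/n with f = n/N = 12438/49073 = 0.25345913.
Var(ȳ) = (1 − 0.25345913)·180/12438 = 0.74654087·0.01447178 = 0.010803775.

0.01080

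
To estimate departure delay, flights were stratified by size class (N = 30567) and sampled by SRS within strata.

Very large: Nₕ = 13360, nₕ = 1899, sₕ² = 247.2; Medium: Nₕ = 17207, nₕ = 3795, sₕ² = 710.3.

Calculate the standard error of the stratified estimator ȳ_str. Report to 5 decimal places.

0.25993

Var(ȳ_str) = Σₕ Wₕ²(1 − fₕ)sₕ²/nₕ with Wₕ = Nₕ/N, N = 30567.
Very large: Wₕ = 0.43707266; term = 0.43707266²·(1 − 0.14214072)·247.2/1899 = 0.02133275.
Medium: Wₕ = 0.56292734; term = 0.56292734²·(1 − 0.22054978)·710.3/3795 = 0.046229916.
Sum = 0.067562666.
SE = √(0.067562666) = 0.25993.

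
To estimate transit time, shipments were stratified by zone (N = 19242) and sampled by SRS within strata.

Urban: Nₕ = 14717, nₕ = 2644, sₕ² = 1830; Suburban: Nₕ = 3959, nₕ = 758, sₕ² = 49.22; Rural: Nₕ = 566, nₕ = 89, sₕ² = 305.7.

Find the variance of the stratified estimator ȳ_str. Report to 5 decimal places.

Var(ȳ_str) = Σₕ Wₕ²(1 − fₕ)sₕ²/nₕ with Wₕ = Nₕ/N, N = 19242.
Urban: Wₕ = 0.76483733; term = 0.76483733²·(1 − 0.17965618)·1830/2644 = 0.33214193.
Suburban: Wₕ = 0.20574784; term = 0.20574784²·(1 − 0.19146249)·49.22/758 = 0.0022225071.
Rural: Wₕ = 0.02941482; term = 0.02941482²·(1 − 0.15724382)·305.7/89 = 0.0025046083.
Sum = 0.33686905.

0.33687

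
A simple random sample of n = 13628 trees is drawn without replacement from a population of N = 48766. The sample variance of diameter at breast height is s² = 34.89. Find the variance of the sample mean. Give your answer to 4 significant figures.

Under SRS without replacement, Var(ȳ) = (1 − f)·s²/n with f = n/N = 13628/48766 = 0.27945700.
Var(ȳ) = (1 − 0.27945700)·34.89/13628 = 0.72054300·0.0025601702 = 0.0018447127.

0.001845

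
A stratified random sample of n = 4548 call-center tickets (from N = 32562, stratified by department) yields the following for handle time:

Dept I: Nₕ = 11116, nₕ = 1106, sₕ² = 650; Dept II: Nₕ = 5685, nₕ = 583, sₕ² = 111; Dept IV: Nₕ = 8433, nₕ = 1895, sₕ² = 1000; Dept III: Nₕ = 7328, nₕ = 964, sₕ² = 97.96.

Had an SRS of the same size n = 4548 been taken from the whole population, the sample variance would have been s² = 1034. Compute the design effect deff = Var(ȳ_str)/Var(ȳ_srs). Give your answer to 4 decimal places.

Var(ȳ_str) = Σ Wₕ²(1−fₕ)sₕ²/nₕ with Wₕ = Nₕ/32562:
  Dept I: (11116/32562)²·(1−1106/11116)·650/1106 = 0.061676355
  Dept II: (5685/32562)²·(1−583/5685)·111/583 = 0.0052083865
  Dept IV: (8433/32562)²·(1−1895/8433)·1000/1895 = 0.02744073
  Dept III: (7328/32562)²·(1−964/7328)·97.96/964 = 0.0044695647
  → Var(ȳ_str) = 0.098795036.
Var(ȳ_srs) = (1 − 4548/32562)·1034/4548 = 0.19559788.
deff = 0.098795036 / 0.19559788 = 0.5051.

0.5051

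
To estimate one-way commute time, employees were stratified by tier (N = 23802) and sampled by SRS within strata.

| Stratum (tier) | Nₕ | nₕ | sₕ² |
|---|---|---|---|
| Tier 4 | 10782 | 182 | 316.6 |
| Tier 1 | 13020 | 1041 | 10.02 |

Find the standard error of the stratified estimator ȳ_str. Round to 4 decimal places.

Var(ȳ_str) = Σₕ Wₕ²(1 − fₕ)sₕ²/nₕ with Wₕ = Nₕ/N, N = 23802.
Tier 4: Wₕ = 0.45298714; term = 0.45298714²·(1 − 0.01687999)·316.6/182 = 0.35092783.
Tier 1: Wₕ = 0.54701286; term = 0.54701286²·(1 − 0.07995392)·10.02/1041 = 0.0026498521.
Sum = 0.35357768.
SE = √(0.35357768) = 0.5946.

0.5946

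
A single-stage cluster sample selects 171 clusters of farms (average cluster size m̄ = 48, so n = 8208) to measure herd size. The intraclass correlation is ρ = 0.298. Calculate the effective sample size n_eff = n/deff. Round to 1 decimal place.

547.0

deff = 1 + (48 − 1)·0.298 = 1 + 14.006 = 15.006.
n_eff = 8208 / 15.006 = 547.0.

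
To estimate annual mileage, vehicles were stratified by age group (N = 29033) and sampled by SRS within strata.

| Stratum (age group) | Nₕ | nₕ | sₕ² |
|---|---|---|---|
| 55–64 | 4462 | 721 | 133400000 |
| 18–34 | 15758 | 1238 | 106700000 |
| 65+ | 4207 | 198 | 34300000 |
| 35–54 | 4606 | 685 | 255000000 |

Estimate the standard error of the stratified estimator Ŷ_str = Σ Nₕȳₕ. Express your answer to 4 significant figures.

5.697 × 10^6

Var(Ŷ_str) = Σₕ Nₕ²(1 − fₕ)sₕ²/nₕ.
55–64: 4462²·(1 − 721/4462)·133400000/721 = 3.0884305 × 10^12.
18–34: 15758²·(1 − 1238/15758)·106700000/1238 = 1.9720208 × 10^13.
65+: 4207²·(1 − 198/4207)·34300000/198 = 2.9217126 × 10^12.
35–54: 4606²·(1 − 685/4606)·255000000/685 = 6.7231126 × 10^12.
Sum = 3.2453464 × 10^13.
SE = √(3.2453464 × 10^13) = 5.697 × 10^6.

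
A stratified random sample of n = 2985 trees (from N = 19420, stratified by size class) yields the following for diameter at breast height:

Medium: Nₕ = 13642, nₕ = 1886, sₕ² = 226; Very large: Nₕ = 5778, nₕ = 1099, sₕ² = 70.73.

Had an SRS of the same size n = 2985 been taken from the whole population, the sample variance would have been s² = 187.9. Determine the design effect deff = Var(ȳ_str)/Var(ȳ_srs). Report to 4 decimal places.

Var(ȳ_str) = Σ Wₕ²(1−fₕ)sₕ²/nₕ with Wₕ = Nₕ/19420:
  Medium: (13642/19420)²·(1−1886/13642)·226/1886 = 0.050957243
  Very large: (5778/19420)²·(1−1099/5778)·70.73/1099 = 0.0046135804
  → Var(ȳ_str) = 0.055570823.
Var(ȳ_srs) = (1 − 2985/19420)·187.9/2985 = 0.053272482.
deff = 0.055570823 / 0.053272482 = 1.0431.

1.0431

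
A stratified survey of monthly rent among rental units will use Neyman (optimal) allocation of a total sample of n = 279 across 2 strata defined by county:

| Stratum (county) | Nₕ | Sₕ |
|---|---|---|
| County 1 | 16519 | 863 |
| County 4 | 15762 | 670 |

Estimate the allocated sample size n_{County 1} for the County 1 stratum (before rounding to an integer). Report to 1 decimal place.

160.3

Neyman allocation: nₕ = n·NₕSₕ / Σⱼ NⱼSⱼ.
Σ NⱼSⱼ = 16519·863 + 15762·670 = 2.4816437 × 10^7.
n_{County 1} = 279·16519·863 / (2.4816437 × 10^7) = 160.3.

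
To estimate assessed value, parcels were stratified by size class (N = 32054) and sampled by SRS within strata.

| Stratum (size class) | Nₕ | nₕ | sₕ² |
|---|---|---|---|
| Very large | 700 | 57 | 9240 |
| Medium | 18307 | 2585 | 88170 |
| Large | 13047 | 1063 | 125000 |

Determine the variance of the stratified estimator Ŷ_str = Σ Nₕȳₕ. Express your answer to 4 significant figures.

Var(Ŷ_str) = Σₕ Nₕ²(1 − fₕ)sₕ²/nₕ.
Very large: 700²·(1 − 57/700)·9240/57 = 7.2963579 × 10^7.
Medium: 18307²·(1 − 2585/18307)·88170/2585 = 9.8171464 × 10^9.
Large: 13047²·(1 − 1063/13047)·125000/1063 = 1.8386083 × 10^10.
Sum = 2.8276193 × 10^10.

2.828 × 10^10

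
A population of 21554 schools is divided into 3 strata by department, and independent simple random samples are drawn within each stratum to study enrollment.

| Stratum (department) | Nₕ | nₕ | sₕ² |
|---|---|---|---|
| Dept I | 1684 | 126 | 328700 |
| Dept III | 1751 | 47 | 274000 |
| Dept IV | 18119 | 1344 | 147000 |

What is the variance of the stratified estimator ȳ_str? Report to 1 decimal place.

Var(ȳ_str) = Σₕ Wₕ²(1 − fₕ)sₕ²/nₕ with Wₕ = Nₕ/N, N = 21554.
Dept I: Wₕ = 0.07812935; term = 0.07812935²·(1 − 0.07482185)·328700/126 = 14.73272.
Dept III: Wₕ = 0.08123782; term = 0.08123782²·(1 − 0.02684180)·274000/47 = 37.441452.
Dept IV: Wₕ = 0.84063283; term = 0.84063283²·(1 − 0.07417628)·147000/1344 = 71.558143.
Sum = 123.73232.

123.7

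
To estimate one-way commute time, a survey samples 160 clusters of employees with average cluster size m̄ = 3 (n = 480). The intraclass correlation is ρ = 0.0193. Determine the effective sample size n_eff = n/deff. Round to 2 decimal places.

deff = 1 + (3 − 1)·0.0193 = 1 + 0.0386 = 1.0386.
n_eff = 480 / 1.0386 = 462.16.

462.16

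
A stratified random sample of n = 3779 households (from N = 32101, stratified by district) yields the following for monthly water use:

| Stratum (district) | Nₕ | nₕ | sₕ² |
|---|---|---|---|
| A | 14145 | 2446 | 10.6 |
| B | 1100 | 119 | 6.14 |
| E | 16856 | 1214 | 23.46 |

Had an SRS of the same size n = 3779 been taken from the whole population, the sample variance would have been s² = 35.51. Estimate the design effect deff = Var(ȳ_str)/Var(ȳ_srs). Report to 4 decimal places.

0.6869

Var(ȳ_str) = Σ Wₕ²(1−fₕ)sₕ²/nₕ with Wₕ = Nₕ/32101:
  A: (14145/32101)²·(1−2446/14145)·10.6/2446 = 6.9592747 × 10^-4
  B: (1100/32101)²·(1−119/1100)·6.14/119 = 5.403137 × 10^-5
  E: (16856/32101)²·(1−1214/16856)·23.46/1214 = 0.0049444615
  → Var(ȳ_str) = 0.0056944203.
Var(ȳ_srs) = (1 − 3779/32101)·35.51/3779 = 0.0082904697.
deff = 0.0056944203 / 0.0082904697 = 0.6869.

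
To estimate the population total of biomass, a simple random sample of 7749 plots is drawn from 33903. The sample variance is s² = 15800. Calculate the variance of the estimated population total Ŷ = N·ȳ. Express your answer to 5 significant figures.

1.8080 × 10^9

Var(Ŷ) = N²·Var(ȳ) = N²·(1 − n/N)·s²/n.
f = 7749/33903 = 0.22856384; Var(ȳ) = 0.77143616·15800/7749 = 1.5729373.
Var(Ŷ) = 33903² · 1.5729373 = 1.8079552 × 10^9.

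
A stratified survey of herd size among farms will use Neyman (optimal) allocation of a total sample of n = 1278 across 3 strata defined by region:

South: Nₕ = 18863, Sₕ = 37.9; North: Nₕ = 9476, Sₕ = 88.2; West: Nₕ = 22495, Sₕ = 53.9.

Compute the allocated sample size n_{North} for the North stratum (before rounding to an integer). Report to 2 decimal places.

Neyman allocation: nₕ = n·NₕSₕ / Σⱼ NⱼSⱼ.
Σ NⱼSⱼ = 18863·37.9 + 9476·88.2 + 22495·53.9 = 2.7631714 × 10^6.
n_{North} = 1278·9476·88.2 / (2.7631714 × 10^6) = 386.56.

386.56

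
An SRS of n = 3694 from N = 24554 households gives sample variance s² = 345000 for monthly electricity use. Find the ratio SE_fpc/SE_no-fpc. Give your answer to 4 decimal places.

f = n/N = 3694/24554 = 0.15044392.
SE_no-fpc = √(s²/n) = 9.664093; SE_fpc = √((1−f)s²/n) = 8.9075266.
Ratio = √(1−f) = 0.92171367.

0.9217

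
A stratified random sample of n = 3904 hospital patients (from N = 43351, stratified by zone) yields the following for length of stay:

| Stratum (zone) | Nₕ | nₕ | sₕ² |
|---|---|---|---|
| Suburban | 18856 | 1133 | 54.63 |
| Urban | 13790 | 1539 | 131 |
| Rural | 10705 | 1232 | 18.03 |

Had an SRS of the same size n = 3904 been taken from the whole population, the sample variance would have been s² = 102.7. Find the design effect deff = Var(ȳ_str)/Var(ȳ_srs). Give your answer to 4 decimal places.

Var(ȳ_str) = Σ Wₕ²(1−fₕ)sₕ²/nₕ with Wₕ = Nₕ/43351:
  Suburban: (18856/43351)²·(1−1133/18856)·54.63/1133 = 0.0085741259
  Urban: (13790/43351)²·(1−1539/13790)·131/1539 = 0.0076519168
  Rural: (10705/43351)²·(1−1232/10705)·18.03/1232 = 7.8969791 × 10^-4
  → Var(ȳ_str) = 0.017015741.
Var(ȳ_srs) = (1 − 3904/43351)·102.7/3904 = 0.023937318.
deff = 0.017015741 / 0.023937318 = 0.7108.

0.7108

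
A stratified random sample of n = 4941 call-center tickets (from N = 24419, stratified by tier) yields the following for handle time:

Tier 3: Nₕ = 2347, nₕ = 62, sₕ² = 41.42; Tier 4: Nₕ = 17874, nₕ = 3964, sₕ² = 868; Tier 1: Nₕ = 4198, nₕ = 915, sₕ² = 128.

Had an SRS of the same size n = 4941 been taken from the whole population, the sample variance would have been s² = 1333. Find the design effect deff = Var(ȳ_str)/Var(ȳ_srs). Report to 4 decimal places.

Var(ȳ_str) = Σ Wₕ²(1−fₕ)sₕ²/nₕ with Wₕ = Nₕ/24419:
  Tier 3: (2347/24419)²·(1−62/2347)·41.42/62 = 0.0060084431
  Tier 4: (17874/24419)²·(1−3964/17874)·868/3964 = 0.091301773
  Tier 1: (4198/24419)²·(1−915/4198)·128/915 = 0.0032333033
  → Var(ȳ_str) = 0.10054352.
Var(ȳ_srs) = (1 − 4941/24419)·1333/4941 = 0.2151948.
deff = 0.10054352 / 0.2151948 = 0.4672.

0.4672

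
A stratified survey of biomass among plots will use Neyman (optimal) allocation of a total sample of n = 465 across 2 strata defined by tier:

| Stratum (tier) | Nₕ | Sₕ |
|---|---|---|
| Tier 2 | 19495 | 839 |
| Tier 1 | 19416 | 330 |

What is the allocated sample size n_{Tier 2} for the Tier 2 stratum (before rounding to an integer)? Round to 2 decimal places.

334.12

Neyman allocation: nₕ = n·NₕSₕ / Σⱼ NⱼSⱼ.
Σ NⱼSⱼ = 19495·839 + 19416·330 = 2.2763585 × 10^7.
n_{Tier 2} = 465·19495·839 / (2.2763585 × 10^7) = 334.12.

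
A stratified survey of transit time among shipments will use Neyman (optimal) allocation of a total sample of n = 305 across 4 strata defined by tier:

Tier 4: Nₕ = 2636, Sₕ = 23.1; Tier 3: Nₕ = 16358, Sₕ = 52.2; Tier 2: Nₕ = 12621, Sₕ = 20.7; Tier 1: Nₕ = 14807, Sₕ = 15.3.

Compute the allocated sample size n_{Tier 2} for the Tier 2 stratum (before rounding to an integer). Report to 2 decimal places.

56.81

Neyman allocation: nₕ = n·NₕSₕ / Σⱼ NⱼSⱼ.
Σ NⱼSⱼ = 2636·23.1 + 16358·52.2 + 12621·20.7 + 14807·15.3 = 1.402581 × 10^6.
n_{Tier 2} = 305·12621·20.7 / (1.402581 × 10^6) = 56.81.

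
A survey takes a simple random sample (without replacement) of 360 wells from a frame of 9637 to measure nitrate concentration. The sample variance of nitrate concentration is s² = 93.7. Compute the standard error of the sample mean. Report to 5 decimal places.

0.50055

Under SRS without replacement, Var(ȳ) = (1 − f)·s²/n with f = n/N = 360/9637 = 0.03735602.
Var(ȳ) = (1 − 0.03735602)·93.7/360 = 0.96264398·0.26027778 = 0.25055483.
SE(ȳ) = √(0.25055483) = 0.50055.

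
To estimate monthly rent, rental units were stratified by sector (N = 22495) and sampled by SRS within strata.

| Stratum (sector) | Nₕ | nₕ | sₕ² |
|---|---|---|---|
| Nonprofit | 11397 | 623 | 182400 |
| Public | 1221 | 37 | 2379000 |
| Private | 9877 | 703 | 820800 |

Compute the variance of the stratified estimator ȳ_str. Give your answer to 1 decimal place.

463.8

Var(ȳ_str) = Σₕ Wₕ²(1 − fₕ)sₕ²/nₕ with Wₕ = Nₕ/N, N = 22495.
Nonprofit: Wₕ = 0.50664592; term = 0.50664592²·(1 − 0.05466351)·182400/623 = 71.044803.
Public: Wₕ = 0.05427873; term = 0.05427873²·(1 − 0.03030303)·2379000/37 = 183.69109.
Private: Wₕ = 0.43907535; term = 0.43907535²·(1 − 0.07117546)·820800/703 = 209.07101.
Sum = 463.8069.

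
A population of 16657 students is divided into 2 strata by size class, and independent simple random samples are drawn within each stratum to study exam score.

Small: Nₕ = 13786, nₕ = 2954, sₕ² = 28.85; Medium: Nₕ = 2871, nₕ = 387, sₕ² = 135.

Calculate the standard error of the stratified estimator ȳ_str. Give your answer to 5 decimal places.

0.11926

Var(ȳ_str) = Σₕ Wₕ²(1 − fₕ)sₕ²/nₕ with Wₕ = Nₕ/N, N = 16657.
Small: Wₕ = 0.82764003; term = 0.82764003²·(1 − 0.21427535)·28.85/2954 = 0.0052564033.
Medium: Wₕ = 0.17235997; term = 0.17235997²·(1 − 0.13479624)·135/387 = 0.0089663155.
Sum = 0.014222719.
SE = √(0.014222719) = 0.11926.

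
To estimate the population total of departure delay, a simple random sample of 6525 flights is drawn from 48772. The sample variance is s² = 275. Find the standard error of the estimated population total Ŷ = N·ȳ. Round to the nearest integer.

9319

Var(Ŷ) = N²·Var(ȳ) = N²·(1 − n/N)·s²/n.
f = 6525/48772 = 0.13378578; Var(ȳ) = 0.86621422·275/6525 = 0.036507113.
Var(Ŷ) = 48772² · 0.036507113 = 8.6839761 × 10^7.
SE(Ŷ) = √(8.6839761 × 10^7) = 9319.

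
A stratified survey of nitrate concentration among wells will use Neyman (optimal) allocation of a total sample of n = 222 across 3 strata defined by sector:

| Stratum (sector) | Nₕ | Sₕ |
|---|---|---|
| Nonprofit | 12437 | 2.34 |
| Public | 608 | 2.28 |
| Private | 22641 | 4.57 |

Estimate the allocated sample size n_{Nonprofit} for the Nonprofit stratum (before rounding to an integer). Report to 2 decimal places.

48.23

Neyman allocation: nₕ = n·NₕSₕ / Σⱼ NⱼSⱼ.
Σ NⱼSⱼ = 12437·2.34 + 608·2.28 + 22641·4.57 = 133958.19.
n_{Nonprofit} = 222·12437·2.34 / 133958.19 = 48.23.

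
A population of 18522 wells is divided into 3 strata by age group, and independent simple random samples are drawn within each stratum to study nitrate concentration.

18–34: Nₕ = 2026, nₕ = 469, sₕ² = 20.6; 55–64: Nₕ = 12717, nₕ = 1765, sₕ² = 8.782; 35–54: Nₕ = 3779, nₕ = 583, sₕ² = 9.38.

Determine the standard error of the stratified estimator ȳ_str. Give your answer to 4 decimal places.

Var(ȳ_str) = Σₕ Wₕ²(1 − fₕ)sₕ²/nₕ with Wₕ = Nₕ/N, N = 18522.
18–34: Wₕ = 0.10938344; term = 0.10938344²·(1 − 0.23149062)·20.6/469 = 4.0387472 × 10^-4.
55–64: Wₕ = 0.68658892; term = 0.68658892²·(1 − 0.13879060)·8.782/1765 = 0.0020199986.
35–54: Wₕ = 0.20402764; term = 0.20402764²·(1 − 0.15427362)·9.38/583 = 5.664247 × 10^-4.
Sum = 0.002990298.
SE = √(0.002990298) = 0.0547.

0.0547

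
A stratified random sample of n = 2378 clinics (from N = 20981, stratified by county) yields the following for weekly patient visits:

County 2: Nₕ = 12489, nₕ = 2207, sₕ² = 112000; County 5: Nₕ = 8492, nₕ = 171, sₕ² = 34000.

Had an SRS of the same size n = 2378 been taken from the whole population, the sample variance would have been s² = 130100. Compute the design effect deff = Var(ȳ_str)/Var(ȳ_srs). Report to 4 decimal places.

0.9631

Var(ȳ_str) = Σ Wₕ²(1−fₕ)sₕ²/nₕ with Wₕ = Nₕ/20981:
  County 2: (12489/20981)²·(1−2207/12489)·112000/2207 = 14.803642
  County 5: (8492/20981)²·(1−171/8492)·34000/171 = 31.91655
  → Var(ȳ_str) = 46.720192.
Var(ȳ_srs) = (1 − 2378/20981)·130100/2378 = 48.508992.
deff = 46.720192 / 48.508992 = 0.9631.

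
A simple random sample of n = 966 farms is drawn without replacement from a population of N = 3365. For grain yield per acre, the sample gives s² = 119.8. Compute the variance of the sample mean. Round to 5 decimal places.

0.08841

Under SRS without replacement, Var(ȳ) = (1 − f)·s²/n with f = n/N = 966/3365 = 0.28707281.
Var(ȳ) = (1 − 0.28707281)·119.8/966 = 0.71292719·0.12401656 = 0.08841478.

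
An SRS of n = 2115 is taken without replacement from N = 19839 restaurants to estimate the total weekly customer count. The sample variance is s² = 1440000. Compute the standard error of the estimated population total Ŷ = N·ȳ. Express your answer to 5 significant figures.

489290

Var(Ŷ) = N²·Var(ȳ) = N²·(1 − n/N)·s²/n.
f = 2115/19839 = 0.10660820; Var(ȳ) = 0.89339180·1440000/2115 = 608.26676.
Var(Ŷ) = 19839² · 608.26676 = 2.3940523 × 10^11.
SE(Ŷ) = √(2.3940523 × 10^11) = 489290.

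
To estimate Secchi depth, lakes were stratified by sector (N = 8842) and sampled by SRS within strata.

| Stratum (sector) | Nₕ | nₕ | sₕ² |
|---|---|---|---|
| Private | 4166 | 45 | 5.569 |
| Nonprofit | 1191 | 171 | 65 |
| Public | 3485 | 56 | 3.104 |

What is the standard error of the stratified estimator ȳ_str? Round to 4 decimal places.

0.2038

Var(ȳ_str) = Σₕ Wₕ²(1 − fₕ)sₕ²/nₕ with Wₕ = Nₕ/N, N = 8842.
Private: Wₕ = 0.47116037; term = 0.47116037²·(1 − 0.01080173)·5.569/45 = 0.027176002.
Nonprofit: Wₕ = 0.13469803; term = 0.13469803²·(1 − 0.14357683)·65/171 = 0.0059064721.
Public: Wₕ = 0.39414160; term = 0.39414160²·(1 − 0.01606887)·3.104/56 = 0.0084723313.
Sum = 0.041554805.
SE = √(0.041554805) = 0.2038.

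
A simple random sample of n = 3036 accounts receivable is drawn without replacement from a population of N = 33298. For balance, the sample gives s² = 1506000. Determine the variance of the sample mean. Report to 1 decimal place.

Under SRS without replacement, Var(ȳ) = (1 − f)·s²/n with f = n/N = 3036/33298 = 0.09117665.
Var(ȳ) = (1 − 0.09117665)·1506000/3036 = 0.90882335·496.04743 = 450.81949.

450.8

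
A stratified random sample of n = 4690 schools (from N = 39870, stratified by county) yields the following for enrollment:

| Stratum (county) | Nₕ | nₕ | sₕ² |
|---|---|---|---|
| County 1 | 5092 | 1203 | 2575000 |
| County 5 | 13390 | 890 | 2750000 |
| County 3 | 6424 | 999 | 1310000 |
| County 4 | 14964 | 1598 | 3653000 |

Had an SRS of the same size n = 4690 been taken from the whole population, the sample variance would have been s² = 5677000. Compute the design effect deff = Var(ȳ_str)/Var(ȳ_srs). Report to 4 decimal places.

0.6258

Var(ȳ_str) = Σ Wₕ²(1−fₕ)sₕ²/nₕ with Wₕ = Nₕ/39870:
  County 1: (5092/39870)²·(1−1203/5092)·2575000/1203 = 26.665239
  County 5: (13390/39870)²·(1−890/13390)·2750000/890 = 325.3425
  County 3: (6424/39870)²·(1−999/6424)·1310000/999 = 28.748726
  County 4: (14964/39870)²·(1−1598/14964)·3653000/1598 = 287.62695
  → Var(ȳ_str) = 668.38342.
Var(ȳ_srs) = (1 − 4690/39870)·5677000/4690 = 1068.06.
deff = 668.38342 / 1068.06 = 0.6258.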